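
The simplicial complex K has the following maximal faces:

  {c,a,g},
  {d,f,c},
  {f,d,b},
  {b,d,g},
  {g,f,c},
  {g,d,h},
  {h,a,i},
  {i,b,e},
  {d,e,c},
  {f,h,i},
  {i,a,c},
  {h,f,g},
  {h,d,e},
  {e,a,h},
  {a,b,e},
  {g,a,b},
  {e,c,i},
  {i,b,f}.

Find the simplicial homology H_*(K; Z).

H_0 ≅ Z,  H_1 ≅ Z ⊕ Z_2,  H_2 = 0.

Take the total order a < b < c < d < e < f < g < h < i on the vertex set. Then K (dimension 2) consists of the simplices:

  0-simplices (9): a, b, c, d, e, f, g, h, i
  1-simplices (27): ab, ac, ae, ag, ah, ai, bd, be, bf, bg, bi, cd, ce, cf, cg, ci, de, df, dg, dh, eh, ei, fg, fh, fi, gh, hi
  2-simplices (18): abe, abg, acg, aci, aeh, ahi, bdf, bdg, bei, bfi, cde, cdf, cei, cfg, deh, dgh, fgh, fhi

so the chain groups are C_0 ≅ Z^9, C_1 ≅ Z^27, C_2 ≅ Z^18.

The boundary map ∂_1: C_1 → C_0 maps an edge to its endpoints' difference, ∂[p,q] = q − p.
The 9×27 boundary matrix has rank 8 and Smith normal form diag(1,1,1,1,1,1,1,1).

∂_2: C_2 → C_1 acts by ∂[p,q,r] = [q,r] − [p,r] + [p,q]. For instance
  ∂bdg = dg − bg + bd,
  ∂acg = cg − ag + ac.
As a 27×18 matrix over Z this has rank 18, with invariant factors (1,1,1,1,1,1,1,1,1,1,1,1,1,1,1,1,1,2).

From H_k ≅ ker(∂_k) / im(∂_{k+1}) we obtain:

  H_0: rank C_0 − rank ∂_1 = 9 − 8 = 1, and the invariant factors of ∂_1 are all 1, so H_0 = Z.
  H_1: rank ker ∂_1 − rank ∂_2 = (27 − 8) − 18 = 1, and ∂_2 has invariant factor 2 > 1, so H_1 = Z ⊕ Z_2.
  H_2: rank ker ∂_2 − rank ∂_3 = (18 − 18) − 0 = 0, and there is no ∂_3, so H_2 = 0.

As a check, the Euler characteristic is 9 − 27 + 18 = 0, which agrees with 1 − 1 + 0 = 0.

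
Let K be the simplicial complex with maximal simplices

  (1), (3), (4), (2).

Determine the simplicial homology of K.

H_0 ≅ Z^4.

Order the vertices as 1 < 2 < 3 < 4. Listing each simplex with vertices in this order, K has dimension 0 with simplices:

  0-simplices (4): [1], [2], [3], [4]

giving chain groups C_0 ≅ Z^4.

From H_k ≅ ker(∂_k) / im(∂_{k+1}) we obtain:

  H_0: rank C_0 − rank ∂_1 = 4 − 0 = 4, and there is no ∂_1, so H_0 ≅ Z^4.

(K is a triangulation of a set of 4 points.)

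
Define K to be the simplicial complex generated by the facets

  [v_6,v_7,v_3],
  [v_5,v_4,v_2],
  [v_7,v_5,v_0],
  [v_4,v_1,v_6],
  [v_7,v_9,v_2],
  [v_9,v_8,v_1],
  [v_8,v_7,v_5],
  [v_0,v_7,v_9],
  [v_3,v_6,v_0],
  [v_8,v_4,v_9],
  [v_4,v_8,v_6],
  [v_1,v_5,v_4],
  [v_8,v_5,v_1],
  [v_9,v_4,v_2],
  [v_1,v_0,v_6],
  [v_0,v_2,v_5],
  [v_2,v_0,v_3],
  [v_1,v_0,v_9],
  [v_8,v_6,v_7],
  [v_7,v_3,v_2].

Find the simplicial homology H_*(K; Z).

We work with the vertex ordering v_0 < v_1 < v_2 < v_3 < v_4 < v_5 < v_6 < v_7 < v_8 < v_9. The simplices of K, each written with vertices in increasing order, are:

  0-simplices (10): [v_0], [v_1], [v_2], [v_3], [v_4], [v_5], [v_6], [v_7], [v_8], [v_9]
  1-simplices (30): (30 of them)
  2-simplices (20): (20 of them)

Hence C_0 ≅ Z^10, C_1 ≅ Z^30, C_2 ≅ Z^20.

∂_1: C_1 → C_0 sends each edge [p,q] (with p < q) to q − p. For instance
  ∂[v_5,v_8] = [v_8] − [v_5].
The resulting 10×30 matrix has rank 9, and its Smith normal form has invariant factors (1,1,1,1,1,1,1,1,1).

∂_2: C_2 → C_1 sends each 2-simplex [p,q,r] to [q,r] − [p,r] + [p,q]. For instance
  ∂[v_4,v_8,v_9] = [v_8,v_9] − [v_4,v_9] + [v_4,v_8],
  ∂[v_6,v_7,v_8] = [v_7,v_8] − [v_6,v_8] + [v_6,v_7].
The resulting 30×20 matrix has rank 20, and its Smith normal form has invariant factors (1,1,1,1,1,1,1,1,1,1,1,1,1,1,1,1,1,1,1,2).

Computing H_k = (kernel of ∂_k) / (image of ∂_{k+1}):

  H_0: rank C_0 − rank ∂_1 = 10 − 9 = 1, and the invariant factors of ∂_1 are all 1, so H_0 = Z.
  H_1: rank ker ∂_1 − rank ∂_2 = (30 − 9) − 20 = 1, and ∂_2 has invariant factor 2 > 1, so H_1 = Z ⊕ Z_2.
  H_2: rank ker ∂_2 − rank ∂_3 = (20 − 20) − 0 = 0, and there is no ∂_3, so H_2 = 0.

As a check, the Euler characteristic is 10 − 30 + 20 = 0, which agrees with 1 − 1 + 0 = 0.
(K is a triangulation of the Klein bottle.)

H_0 = Z,  H_1 = Z ⊕ Z_2,  H_2 = 0.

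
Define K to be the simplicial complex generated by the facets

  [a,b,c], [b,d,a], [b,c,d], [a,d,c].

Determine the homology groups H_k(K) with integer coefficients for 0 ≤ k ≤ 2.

K has 4 vertices, 6 edges, 4 triangles.
rank ∂_0 = 0, rank ∂_1 = 3 ⇒ b_0 = 4 − 0 − 3 = 1; all invariant factors of ∂_1 are 1 so no torsion. So H_0 = Z.
rank ∂_1 = 3, rank ∂_2 = 3 ⇒ b_1 = 6 − 3 − 3 = 0; all invariant factors of ∂_2 are 1 so no torsion. So H_1 = 0.
rank ∂_2 = 3, rank ∂_3 = 0 ⇒ b_2 = 4 − 3 − 0 = 1. So H_2 = Z.

H_0 = Z,  H_1 = 0,  H_2 = Z.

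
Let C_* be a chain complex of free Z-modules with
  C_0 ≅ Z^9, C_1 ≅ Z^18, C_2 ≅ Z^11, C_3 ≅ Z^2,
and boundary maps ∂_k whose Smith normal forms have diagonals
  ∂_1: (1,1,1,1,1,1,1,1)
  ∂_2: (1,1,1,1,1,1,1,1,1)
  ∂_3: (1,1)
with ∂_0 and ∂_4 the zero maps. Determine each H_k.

H_0: b_0 = 9 − 0 − 8 = 1; torsion from ∂_1 factors > 1: none. So H_0 ≅ Z.
H_1: b_1 = 18 − 8 − 9 = 1; torsion from ∂_2 factors > 1: none. So H_1 ≅ Z.
H_2: b_2 = 11 − 9 − 2 = 0; torsion from ∂_3 factors > 1: none. So H_2 ≅ 0.
H_3: b_3 = 2 − 2 − 0 = 0; torsion from ∂_4 factors > 1: none. So H_3 ≅ 0.

H_0 ≅ Z,  H_1 ≅ Z,  H_2 = 0,  H_3 = 0.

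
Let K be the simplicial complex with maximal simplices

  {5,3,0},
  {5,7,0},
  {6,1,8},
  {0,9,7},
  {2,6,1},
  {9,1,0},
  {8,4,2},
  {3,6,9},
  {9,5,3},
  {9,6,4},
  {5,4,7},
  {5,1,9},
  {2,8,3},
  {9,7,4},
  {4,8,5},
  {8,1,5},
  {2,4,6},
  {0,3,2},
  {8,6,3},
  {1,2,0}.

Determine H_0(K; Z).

Take the total order 0 < 1 < 2 < 3 < 4 < 5 < 6 < 7 < 8 < 9 on the vertex set. Then K (dimension 2) consists of the simplices:

  0-simplices (10): [0], [1], [2], [3], [4], [5], [6], [7], [8], [9]
  1-simplices (30): (30 of them)
  2-simplices (20): (20 of them)

so the chain groups are C_0 ≅ Z^10, C_1 ≅ Z^30, C_2 ≅ Z^20.

The boundary map ∂_1: C_1 → C_0 maps an edge to its endpoints' difference, ∂[p,q] = q − p. For instance
  ∂[3,9] = [9] − [3].
The resulting 10×30 matrix has rank 9, and its Smith normal form has invariant factors (1,1,1,1,1,1,1,1,1).

The boundary map ∂_2: C_2 → C_1 sends each 2-simplex [p,q,r] to [q,r] − [p,r] + [p,q]. For instance
  ∂[0,3,5] = [3,5] − [0,5] + [0,3],
  ∂[0,1,9] = [1,9] − [0,9] + [0,1].
The resulting 30×20 matrix has rank 20, and its Smith normal form has invariant factors (1,1,1,1,1,1,1,1,1,1,1,1,1,1,1,1,1,1,1,2).

Computing H_k = (kernel of ∂_k) / (image of ∂_{k+1}):

  H_0: rank C_0 − rank ∂_1 = 10 − 9 = 1, and the invariant factors of ∂_1 are all 1, so H_0 ≅ Z.

(K is a triangulation of the Klein bottle.)

H_0 = Z.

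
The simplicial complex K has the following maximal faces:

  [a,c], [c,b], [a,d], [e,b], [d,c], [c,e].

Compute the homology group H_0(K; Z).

H_0 = Z.

Fix the vertex order a < b < c < d < e and write every simplex with vertices in increasing order. Then dim K = 1 and the simplices of K are:

  0-simplices (5): a, b, c, d, e
  1-simplices (6): ac, ad, bc, be, cd, ce

giving chain groups C_0 ≅ Z^5, C_1 ≅ Z^6.

∂_1: C_1 → C_0 is given by ∂[p,q] = [q] − [p]. For instance
  ∂bc = c − b.
The resulting 5×6 matrix has rank 4, and its Smith normal form has invariant factors (1,1,1,1).

Now H_k = ker ∂_k / im ∂_{k+1}, so:

  H_0: rank C_0 − rank ∂_1 = 5 − 4 = 1, and the invariant factors of ∂_1 are all 1, so H_0 = Z.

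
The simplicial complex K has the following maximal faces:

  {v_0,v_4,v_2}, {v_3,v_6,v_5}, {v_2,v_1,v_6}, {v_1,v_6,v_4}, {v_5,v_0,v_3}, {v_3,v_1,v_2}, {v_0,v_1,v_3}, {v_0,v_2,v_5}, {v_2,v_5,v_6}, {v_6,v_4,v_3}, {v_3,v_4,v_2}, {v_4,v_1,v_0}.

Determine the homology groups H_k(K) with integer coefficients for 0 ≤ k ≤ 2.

H_0 = Z,  H_1 = Z/2Z,  H_2 = 0.

Order the vertices as v_0 < v_1 < v_2 < v_3 < v_4 < v_5 < v_6. Listing each simplex with vertices in this order, K has dimension 2 with simplices:

  0-simplices (7): [v_0], [v_1], [v_2], [v_3], [v_4], [v_5], [v_6]
  1-simplices (18): (18 of them)
  2-simplices (12): (12 of them)

so the chain groups are C_0 ≅ Z^7, C_1 ≅ Z^18, C_2 ≅ Z^12.

Boundary ∂_1: C_1 → C_0 maps an edge to its endpoints' difference, ∂[p,q] = q − p. For instance
  ∂[v_2,v_4] = [v_4] − [v_2].
The 7×18 boundary matrix has rank 6 and Smith normal form diag(1,1,1,1,1,1).

∂_2: C_2 → C_1 maps a triangle to the signed sum of its edges. For instance
  ∂[v_0,v_2,v_4] = [v_2,v_4] − [v_0,v_4] + [v_0,v_2],
  ∂[v_0,v_1,v_3] = [v_1,v_3] − [v_0,v_3] + [v_0,v_1].
The resulting 18×12 matrix has rank 12, and its Smith normal form has invariant factors (1,1,1,1,1,1,1,1,1,1,1,2).

From H_k ≅ ker(∂_k) / im(∂_{k+1}) we obtain:

  H_0: rank C_0 − rank ∂_1 = 7 − 6 = 1, and the invariant factors of ∂_1 are all 1, so H_0 = Z.
  H_1: rank ker ∂_1 − rank ∂_2 = (18 − 6) − 12 = 0, and ∂_2 has invariant factor 2 > 1, so H_1 = Z/2Z.
  H_2: rank ker ∂_2 − rank ∂_3 = (12 − 12) − 0 = 0, and there is no ∂_3, so H_2 = 0.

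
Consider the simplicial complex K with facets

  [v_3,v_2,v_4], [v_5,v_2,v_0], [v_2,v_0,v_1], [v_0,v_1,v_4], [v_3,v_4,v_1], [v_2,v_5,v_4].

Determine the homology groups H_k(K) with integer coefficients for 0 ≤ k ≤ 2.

H_0 = Z,  H_1 = Z,  H_2 = 0.

K has 6 vertices, 12 edges, 6 triangles.
rank ∂_0 = 0, rank ∂_1 = 5 ⇒ b_0 = 6 − 0 − 5 = 1; all invariant factors of ∂_1 are 1 so no torsion. So H_0 = Z.
rank ∂_1 = 5, rank ∂_2 = 6 ⇒ b_1 = 12 − 5 − 6 = 1; all invariant factors of ∂_2 are 1 so no torsion. So H_1 = Z.
rank ∂_2 = 6, rank ∂_3 = 0 ⇒ b_2 = 6 − 6 − 0 = 0. So H_2 = 0.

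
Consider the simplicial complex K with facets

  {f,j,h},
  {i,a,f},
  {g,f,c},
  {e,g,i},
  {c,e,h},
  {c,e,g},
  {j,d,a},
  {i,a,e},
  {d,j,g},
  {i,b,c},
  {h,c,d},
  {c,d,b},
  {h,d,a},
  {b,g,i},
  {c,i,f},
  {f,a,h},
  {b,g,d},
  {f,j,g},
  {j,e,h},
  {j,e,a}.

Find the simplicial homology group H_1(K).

H_1 = Z ⊕ Z/2.

Take the total order a < b < c < d < e < f < g < h < i < j on the vertex set. Then K (dimension 2) consists of the simplices:

  0-simplices (10): a, b, c, d, e, f, g, h, i, j
  1-simplices (30): ad, ae, af, ah, ai, aj, bc, bd, bg, bi, cd, ce, cf, cg, ch, ci, dg, dh, dj, eg, eh, ei, ej, fg, fh, fi, fj, gi, gj, hj
  2-simplices (20): adh, adj, aei, aej, afh, afi, bcd, bci, bdg, bgi, cdh, ceg, ceh, cfg, cfi, dgj, egi, ehj, fgj, fhj

giving chain groups C_0 ≅ Z^10, C_1 ≅ Z^30, C_2 ≅ Z^20.

∂_1: C_1 → C_0 maps an edge to its endpoints' difference, ∂[p,q] = q − p. For instance
  ∂ch = h − c.
The resulting 10×30 matrix has rank 9, and its Smith normal form has invariant factors (1,1,1,1,1,1,1,1,1).

The boundary map ∂_2: C_2 → C_1 maps a triangle to the signed sum of its edges. For instance
  ∂aej = ej − aj + ae,
  ∂cdh = dh − ch + cd.
The resulting 30×20 matrix has rank 20, and its Smith normal form has invariant factors (1,1,1,1,1,1,1,1,1,1,1,1,1,1,1,1,1,1,1,2).

From H_k ≅ ker(∂_k) / im(∂_{k+1}) we obtain:

  H_1: rank ker ∂_1 − rank ∂_2 = (30 − 9) − 20 = 1, and ∂_2 has invariant factor 2 > 1, so H_1 ≅ Z ⊕ Z/2.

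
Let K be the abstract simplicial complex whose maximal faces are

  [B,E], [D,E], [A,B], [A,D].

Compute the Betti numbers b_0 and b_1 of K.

Take the total order A < B < D < E on the vertex set. Then K (dimension 1) consists of the simplices:

  0-simplices (4): A, B, D, E
  1-simplices (4): AB, AD, BE, DE

giving chain groups C_0 ≅ Z^4, C_1 ≅ Z^4.

Boundary ∂_1: C_1 → C_0 maps an edge to its endpoints' difference, ∂[p,q] = q − p. For instance
  ∂AB = B − A.
As a 4×4 matrix over Z this has rank 3, with invariant factors (1,1,1).

Reading off H_k = ker ∂_k / im ∂_{k+1}:

  H_0: rank C_0 − rank ∂_1 = 4 − 3 = 1, and the invariant factors of ∂_1 are all 1, so H_0 ≅ Z.
  H_1: rank ker ∂_1 − rank ∂_2 = (4 − 3) − 0 = 1, and there is no ∂_2, so H_1 ≅ Z.

Hence the Betti numbers are b_0 = 1, b_1 = 1.

b_0 = 1, b_1 = 1.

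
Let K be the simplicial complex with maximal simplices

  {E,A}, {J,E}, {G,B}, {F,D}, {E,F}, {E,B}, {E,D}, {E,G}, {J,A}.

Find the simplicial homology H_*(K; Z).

H_0 = Z,  H_1 = Z^3.

We work with the vertex ordering A < B < D < E < F < G < J. The simplices of K, each written with vertices in increasing order, are:

  0-simplices (7): A, B, D, E, F, G, J
  1-simplices (9): AE, AJ, BE, BG, DE, DF, EF, EG, EJ

Hence C_0 ≅ Z^7, C_1 ≅ Z^9.

∂_1: C_1 → C_0 maps an edge to its endpoints' difference, ∂[p,q] = q − p. For instance
  ∂EG = G − E.
The resulting 7×9 matrix has rank 6, and its Smith normal form has invariant factors (1,1,1,1,1,1).

Reading off H_k = ker ∂_k / im ∂_{k+1}:

  H_0: rank C_0 − rank ∂_1 = 7 − 6 = 1, and the invariant factors of ∂_1 are all 1, so H_0 = Z.
  H_1: rank ker ∂_1 − rank ∂_2 = (9 − 6) − 0 = 3, and there is no ∂_2, so H_1 = Z^3.

(K is a triangulation of a wedge of 3 circles.)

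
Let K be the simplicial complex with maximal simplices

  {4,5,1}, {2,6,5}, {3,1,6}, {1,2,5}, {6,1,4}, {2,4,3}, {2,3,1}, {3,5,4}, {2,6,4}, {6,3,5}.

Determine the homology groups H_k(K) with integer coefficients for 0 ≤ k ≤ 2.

H_0 ≅ Z,  H_1 ≅ Z/2,  H_2 = 0.

K has 6 vertices, 15 edges, 10 triangles.
rank ∂_0 = 0, rank ∂_1 = 5 ⇒ b_0 = 6 − 0 − 5 = 1; all invariant factors of ∂_1 are 1 so no torsion. So H_0 = Z.
rank ∂_1 = 5, rank ∂_2 = 10 ⇒ b_1 = 15 − 5 − 10 = 0; ∂_2 has invariant factor(s) [2] giving torsion. So H_1 = Z/2.
rank ∂_2 = 10, rank ∂_3 = 0 ⇒ b_2 = 10 − 10 − 0 = 0. So H_2 = 0.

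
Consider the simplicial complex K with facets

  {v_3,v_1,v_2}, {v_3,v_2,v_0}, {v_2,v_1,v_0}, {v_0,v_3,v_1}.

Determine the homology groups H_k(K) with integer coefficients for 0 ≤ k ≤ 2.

H_0 = Z,  H_1 = 0,  H_2 = Z.

Take the total order v_0 < v_1 < v_2 < v_3 on the vertex set. Then K (dimension 2) consists of the simplices:

  0-simplices (4): [v_0], [v_1], [v_2], [v_3]
  1-simplices (6): [v_0,v_1], [v_0,v_2], [v_0,v_3], [v_1,v_2], [v_1,v_3], [v_2,v_3]
  2-simplices (4): [v_0,v_1,v_2], [v_0,v_1,v_3], [v_0,v_2,v_3], [v_1,v_2,v_3]

Hence C_0 ≅ Z^4, C_1 ≅ Z^6, C_2 ≅ Z^4.

Boundary ∂_1: C_1 → C_0 maps an edge to its endpoints' difference, ∂[p,q] = q − p. For instance
  ∂[v_0,v_1] = [v_1] − [v_0].
This gives a 4×6 integer matrix of rank 3; reducing to Smith normal form yields diagonal entries (1,1,1).

Boundary ∂_2: C_2 → C_1 acts by ∂[p,q,r] = [q,r] − [p,r] + [p,q]. For instance
  ∂[v_1,v_2,v_3] = [v_2,v_3] − [v_1,v_3] + [v_1,v_2],
  ∂[v_0,v_1,v_2] = [v_1,v_2] − [v_0,v_2] + [v_0,v_1].
This gives a 6×4 integer matrix of rank 3; reducing to Smith normal form yields diagonal entries (1,1,1).

Reading off H_k = ker ∂_k / im ∂_{k+1}:

  H_0: rank C_0 − rank ∂_1 = 4 − 3 = 1, and the invariant factors of ∂_1 are all 1, so H_0 = Z.
  H_1: rank ker ∂_1 − rank ∂_2 = (6 − 3) − 3 = 0, and the invariant factors of ∂_2 are all 1, so H_1 = 0.
  H_2: rank ker ∂_2 − rank ∂_3 = (4 − 3) − 0 = 1, and there is no ∂_3, so H_2 = Z.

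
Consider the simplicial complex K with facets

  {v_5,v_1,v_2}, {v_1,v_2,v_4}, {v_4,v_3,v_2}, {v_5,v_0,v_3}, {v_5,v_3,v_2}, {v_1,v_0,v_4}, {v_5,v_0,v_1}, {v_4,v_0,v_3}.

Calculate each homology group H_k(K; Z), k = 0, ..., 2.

Fix the vertex order v_0 < v_1 < v_2 < v_3 < v_4 < v_5 and write every simplex with vertices in increasing order. Then dim K = 2 and the simplices of K are:

  0-simplices (6): [v_0], [v_1], [v_2], [v_3], [v_4], [v_5]
  1-simplices (12): [v_0,v_1], [v_0,v_3], [v_0,v_4], [v_0,v_5], [v_1,v_2], [v_1,v_4], [v_1,v_5], [v_2,v_3], [v_2,v_4], [v_2,v_5], [v_3,v_4], [v_3,v_5]
  2-simplices (8): [v_0,v_1,v_4], [v_0,v_1,v_5], [v_0,v_3,v_4], [v_0,v_3,v_5], [v_1,v_2,v_4], [v_1,v_2,v_5], [v_2,v_3,v_4], [v_2,v_3,v_5]

giving chain groups C_0 ≅ Z^6, C_1 ≅ Z^12, C_2 ≅ Z^8.

Boundary ∂_1: C_1 → C_0 is given by ∂[p,q] = [q] − [p]. For instance
  ∂[v_2,v_5] = [v_5] − [v_2].
This gives a 6×12 integer matrix of rank 5; reducing to Smith normal form yields diagonal entries (1,1,1,1,1).

The boundary map ∂_2: C_2 → C_1 maps a triangle to the signed sum of its edges. For instance
  ∂[v_0,v_1,v_5] = [v_1,v_5] − [v_0,v_5] + [v_0,v_1],
  ∂[v_1,v_2,v_5] = [v_2,v_5] − [v_1,v_5] + [v_1,v_2].
As a 12×8 matrix over Z this has rank 7, with invariant factors (1,1,1,1,1,1,1).

Reading off H_k = ker ∂_k / im ∂_{k+1}:

  H_0: rank C_0 − rank ∂_1 = 6 − 5 = 1, and the invariant factors of ∂_1 are all 1, so H_0 = Z.
  H_1: rank ker ∂_1 − rank ∂_2 = (12 − 5) − 7 = 0, and the invariant factors of ∂_2 are all 1, so H_1 = 0.
  H_2: rank ker ∂_2 − rank ∂_3 = (8 − 7) − 0 = 1, and there is no ∂_3, so H_2 = Z.

H_0 = Z,  H_1 = 0,  H_2 = Z.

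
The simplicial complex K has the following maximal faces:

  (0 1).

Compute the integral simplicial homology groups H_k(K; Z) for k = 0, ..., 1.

H_0 = Z,  H_1 = 0.

Take the total order 0 < 1 on the vertex set. Then K (dimension 1) consists of the simplices:

  0-simplices (2): [0], [1]
  1-simplices (1): [0,1]

giving chain groups C_0 ≅ Z^2, C_1 ≅ Z^1.

∂_1: C_1 → C_0 sends each edge [p,q] (with p < q) to q − p.
As a 2×1 matrix over Z this has rank 1, with invariant factors (1).

Computing H_k = (kernel of ∂_k) / (image of ∂_{k+1}):

  H_0: rank C_0 − rank ∂_1 = 2 − 1 = 1, and the invariant factors of ∂_1 are all 1, so H_0 = Z.
  H_1: rank ker ∂_1 − rank ∂_2 = (1 − 1) − 0 = 0, and there is no ∂_2, so H_1 = 0.

As a check, the Euler characteristic is 2 − 1 = 1, which agrees with 1 − 0 = 1.
(K is a triangulation of the 1-simplex.)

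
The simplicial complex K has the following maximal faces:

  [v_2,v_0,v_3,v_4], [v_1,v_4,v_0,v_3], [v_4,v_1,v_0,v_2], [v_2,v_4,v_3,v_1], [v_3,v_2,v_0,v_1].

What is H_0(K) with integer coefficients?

We work with the vertex ordering v_0 < v_1 < v_2 < v_3 < v_4. The simplices of K, each written with vertices in increasing order, are:

  0-simplices (5): [v_0], [v_1], [v_2], [v_3], [v_4]
  1-simplices (10): [v_0,v_1], [v_0,v_2], [v_0,v_3], [v_0,v_4], [v_1,v_2], [v_1,v_3], [v_1,v_4], [v_2,v_3], [v_2,v_4], [v_3,v_4]
  2-simplices (10): [v_0,v_1,v_2], [v_0,v_1,v_3], [v_0,v_1,v_4], [v_0,v_2,v_3], [v_0,v_2,v_4], [v_0,v_3,v_4], [v_1,v_2,v_3], [v_1,v_2,v_4], [v_1,v_3,v_4], [v_2,v_3,v_4]
  3-simplices (5): [v_0,v_1,v_2,v_3], [v_0,v_1,v_2,v_4], [v_0,v_1,v_3,v_4], [v_0,v_2,v_3,v_4], [v_1,v_2,v_3,v_4]

so the chain groups are C_0 ≅ Z^5, C_1 ≅ Z^10, C_2 ≅ Z^10, C_3 ≅ Z^5.

∂_1: C_1 → C_0 sends each edge [p,q] (with p < q) to q − p.
The resulting 5×10 matrix has rank 4, and its Smith normal form has invariant factors (1,1,1,1).

∂_2: C_2 → C_1 sends each 2-simplex [p,q,r] to [q,r] − [p,r] + [p,q]. For instance
  ∂[v_0,v_1,v_4] = [v_1,v_4] − [v_0,v_4] + [v_0,v_1],
  ∂[v_0,v_2,v_4] = [v_2,v_4] − [v_0,v_4] + [v_0,v_2].
The resulting 10×10 matrix has rank 6, and its Smith normal form has invariant factors (1,1,1,1,1,1).

∂_3: C_3 → C_2 sends each 3-simplex σ to the alternating sum Σ_i (−1)^i (σ with its i-th vertex removed). For instance
  ∂[v_1,v_2,v_3,v_4] = [v_2,v_3,v_4] − [v_1,v_3,v_4] + [v_1,v_2,v_4] − [v_1,v_2,v_3],
  ∂[v_0,v_1,v_3,v_4] = [v_1,v_3,v_4] − [v_0,v_3,v_4] + [v_0,v_1,v_4] − [v_0,v_1,v_3].
The resulting 10×5 matrix has rank 4, and its Smith normal form has invariant factors (1,1,1,1).

From H_k ≅ ker(∂_k) / im(∂_{k+1}) we obtain:

  H_0: rank C_0 − rank ∂_1 = 5 − 4 = 1, and the invariant factors of ∂_1 are all 1, so H_0 ≅ Z.

(K is a triangulation of the 3-sphere S^3.)

H_0 ≅ Z.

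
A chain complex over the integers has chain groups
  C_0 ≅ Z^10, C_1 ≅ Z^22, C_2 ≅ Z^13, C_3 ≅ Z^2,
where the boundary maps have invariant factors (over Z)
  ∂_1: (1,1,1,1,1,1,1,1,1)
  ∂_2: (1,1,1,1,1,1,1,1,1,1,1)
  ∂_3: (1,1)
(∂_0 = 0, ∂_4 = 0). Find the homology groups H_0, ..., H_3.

H_0: b_0 = 10 − 0 − 9 = 1; torsion from ∂_1 factors > 1: none. So H_0 ≅ Z.
H_1: b_1 = 22 − 9 − 11 = 2; torsion from ∂_2 factors > 1: none. So H_1 ≅ Z^2.
H_2: b_2 = 13 − 11 − 2 = 0; torsion from ∂_3 factors > 1: none. So H_2 ≅ 0.
H_3: b_3 = 2 − 2 − 0 = 0; torsion from ∂_4 factors > 1: none. So H_3 ≅ 0.

H_0 ≅ Z,  H_1 ≅ Z^2,  H_2 = 0,  H_3 = 0.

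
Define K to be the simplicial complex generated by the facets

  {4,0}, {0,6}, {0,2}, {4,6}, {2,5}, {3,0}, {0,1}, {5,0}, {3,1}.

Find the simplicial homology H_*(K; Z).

H_0 = Z,  H_1 = Z^3.

Take the total order 0 < 1 < 2 < 3 < 4 < 5 < 6 on the vertex set. Then K (dimension 1) consists of the simplices:

  0-simplices (7): [0], [1], [2], [3], [4], [5], [6]
  1-simplices (9): [0,1], [0,2], [0,3], [0,4], [0,5], [0,6], [1,3], [2,5], [4,6]

so the chain groups are C_0 ≅ Z^7, C_1 ≅ Z^9.

The boundary map ∂_1: C_1 → C_0 sends each edge [p,q] (with p < q) to q − p. For instance
  ∂[1,3] = [3] − [1].
The resulting 7×9 matrix has rank 6, and its Smith normal form has invariant factors (1,1,1,1,1,1).

Now H_k = ker ∂_k / im ∂_{k+1}, so:

  H_0: rank C_0 − rank ∂_1 = 7 − 6 = 1, and the invariant factors of ∂_1 are all 1, so H_0 = Z.
  H_1: rank ker ∂_1 − rank ∂_2 = (9 − 6) − 0 = 3, and there is no ∂_2, so H_1 = Z^3.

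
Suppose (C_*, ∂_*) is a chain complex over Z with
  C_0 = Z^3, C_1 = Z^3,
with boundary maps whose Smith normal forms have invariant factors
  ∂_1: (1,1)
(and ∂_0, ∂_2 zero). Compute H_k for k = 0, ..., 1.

H_0 = Z,  H_1 = Z.

H_0: b_0 = 3 − 0 − 2 = 1; torsion from ∂_1 factors > 1: none. So H_0 = Z.
H_1: b_1 = 3 − 2 − 0 = 1; torsion from ∂_2 factors > 1: none. So H_1 = Z.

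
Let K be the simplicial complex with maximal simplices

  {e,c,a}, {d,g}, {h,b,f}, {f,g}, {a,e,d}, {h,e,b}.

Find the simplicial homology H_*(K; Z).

Fix the vertex order a < b < c < d < e < f < g < h and write every simplex with vertices in increasing order. Then dim K = 2 and the simplices of K are:

  0-simplices (8): a, b, c, d, e, f, g, h
  1-simplices (12): ac, ad, ae, be, bf, bh, ce, de, dg, eh, fg, fh
  2-simplices (4): ace, ade, beh, bfh

giving chain groups C_0 ≅ Z^8, C_1 ≅ Z^12, C_2 ≅ Z^4.

∂_1: C_1 → C_0 maps an edge to its endpoints' difference, ∂[p,q] = q − p.
As a 8×12 matrix over Z this has rank 7, with invariant factors (1,1,1,1,1,1,1).

The boundary map ∂_2: C_2 → C_1 acts by ∂[p,q,r] = [q,r] − [p,r] + [p,q]. For instance
  ∂bfh = fh − bh + bf,
  ∂ade = de − ae + ad.
The resulting 12×4 matrix has rank 4, and its Smith normal form has invariant factors (1,1,1,1).

Now H_k = ker ∂_k / im ∂_{k+1}, so:

  H_0: rank C_0 − rank ∂_1 = 8 − 7 = 1, and the invariant factors of ∂_1 are all 1, so H_0 ≅ Z.
  H_1: rank ker ∂_1 − rank ∂_2 = (12 − 7) − 4 = 1, and the invariant factors of ∂_2 are all 1, so H_1 ≅ Z.
  H_2: rank ker ∂_2 − rank ∂_3 = (4 − 4) − 0 = 0, and there is no ∂_3, so H_2 ≅ 0.

As a check, the Euler characteristic is 8 − 12 + 4 = 0, which agrees with 1 − 1 + 0 = 0.

H_0 = Z,  H_1 = Z,  H_2 = 0.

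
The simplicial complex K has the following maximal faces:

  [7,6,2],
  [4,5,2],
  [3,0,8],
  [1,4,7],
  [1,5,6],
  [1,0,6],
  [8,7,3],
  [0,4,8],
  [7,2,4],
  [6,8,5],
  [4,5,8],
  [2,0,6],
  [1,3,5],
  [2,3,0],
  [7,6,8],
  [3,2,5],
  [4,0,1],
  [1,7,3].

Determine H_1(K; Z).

H_1 = Z^2.

Order the vertices as 0 < 1 < 2 < 3 < 4 < 5 < 6 < 7 < 8. Listing each simplex with vertices in this order, K has dimension 2 with simplices:

  0-simplices (9): [0], [1], [2], [3], [4], [5], [6], [7], [8]
  1-simplices (27): (27 of them)
  2-simplices (18): [0,1,4], [0,1,6], [0,2,3], [0,2,6], [0,3,8], [0,4,8], [1,3,5], [1,3,7], [1,4,7], [1,5,6], [2,3,5], [2,4,5], [2,4,7], [2,6,7], [3,7,8], [4,5,8], [5,6,8], [6,7,8]

giving chain groups C_0 ≅ Z^9, C_1 ≅ Z^27, C_2 ≅ Z^18.

The boundary map ∂_1: C_1 → C_0 sends each edge [p,q] (with p < q) to q − p.
As a 9×27 matrix over Z this has rank 8, with invariant factors (1,1,1,1,1,1,1,1).

Boundary ∂_2: C_2 → C_1 acts by ∂[p,q,r] = [q,r] − [p,r] + [p,q]. For instance
  ∂[0,3,8] = [3,8] − [0,8] + [0,3],
  ∂[1,3,7] = [3,7] − [1,7] + [1,3].
This gives a 27×18 integer matrix of rank 17; reducing to Smith normal form yields diagonal entries (1,1,1,1,1,1,1,1,1,1,1,1,1,1,1,1,1).

Reading off H_k = ker ∂_k / im ∂_{k+1}:

  H_1: rank ker ∂_1 − rank ∂_2 = (27 − 8) − 17 = 2, and the invariant factors of ∂_2 are all 1, so H_1 ≅ Z^2.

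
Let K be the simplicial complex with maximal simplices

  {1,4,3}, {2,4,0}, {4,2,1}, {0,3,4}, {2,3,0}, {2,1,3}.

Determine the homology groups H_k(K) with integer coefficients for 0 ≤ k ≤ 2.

H_0 = Z,  H_1 = 0,  H_2 = Z.

K has 5 vertices, 9 edges, 6 triangles.
rank ∂_0 = 0, rank ∂_1 = 4 ⇒ b_0 = 5 − 0 − 4 = 1; all invariant factors of ∂_1 are 1 so no torsion. So H_0 ≅ Z.
rank ∂_1 = 4, rank ∂_2 = 5 ⇒ b_1 = 9 − 4 − 5 = 0; all invariant factors of ∂_2 are 1 so no torsion. So H_1 ≅ 0.
rank ∂_2 = 5, rank ∂_3 = 0 ⇒ b_2 = 6 − 5 − 0 = 1. So H_2 ≅ Z.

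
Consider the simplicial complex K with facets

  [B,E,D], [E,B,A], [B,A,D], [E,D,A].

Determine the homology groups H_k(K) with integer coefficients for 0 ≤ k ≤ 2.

We work with the vertex ordering A < B < D < E. The simplices of K, each written with vertices in increasing order, are:

  0-simplices (4): A, B, D, E
  1-simplices (6): AB, AD, AE, BD, BE, DE
  2-simplices (4): ABD, ABE, ADE, BDE

Hence C_0 ≅ Z^4, C_1 ≅ Z^6, C_2 ≅ Z^4.

Boundary ∂_1: C_1 → C_0 sends each edge [p,q] (with p < q) to q − p.
The resulting 4×6 matrix has rank 3, and its Smith normal form has invariant factors (1,1,1).

∂_2: C_2 → C_1 sends each 2-simplex [p,q,r] to [q,r] − [p,r] + [p,q]. For instance
  ∂ABE = BE − AE + AB,
  ∂ADE = DE − AE + AD.
The resulting 6×4 matrix has rank 3, and its Smith normal form has invariant factors (1,1,1).

Computing H_k = (kernel of ∂_k) / (image of ∂_{k+1}):

  H_0: rank C_0 − rank ∂_1 = 4 − 3 = 1, and the invariant factors of ∂_1 are all 1, so H_0 = Z.
  H_1: rank ker ∂_1 − rank ∂_2 = (6 − 3) − 3 = 0, and the invariant factors of ∂_2 are all 1, so H_1 = 0.
  H_2: rank ker ∂_2 − rank ∂_3 = (4 − 3) − 0 = 1, and there is no ∂_3, so H_2 = Z.

(K is a triangulation of the 2-sphere S^2.)

H_0 ≅ Z,  H_1 = 0,  H_2 ≅ Z.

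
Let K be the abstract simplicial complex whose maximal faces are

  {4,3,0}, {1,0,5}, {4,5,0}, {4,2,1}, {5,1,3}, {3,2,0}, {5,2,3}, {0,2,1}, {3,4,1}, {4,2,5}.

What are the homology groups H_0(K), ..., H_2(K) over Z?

H_0 = Z,  H_1 = Z/2,  H_2 = 0.

Take the total order 0 < 1 < 2 < 3 < 4 < 5 on the vertex set. Then K (dimension 2) consists of the simplices:

  0-simplices (6): [0], [1], [2], [3], [4], [5]
  1-simplices (15): [0,1], [0,2], [0,3], [0,4], [0,5], [1,2], [1,3], [1,4], [1,5], [2,3], [2,4], [2,5], [3,4], [3,5], [4,5]
  2-simplices (10): [0,1,2], [0,1,5], [0,2,3], [0,3,4], [0,4,5], [1,2,4], [1,3,4], [1,3,5], [2,3,5], [2,4,5]

Hence C_0 ≅ Z^6, C_1 ≅ Z^15, C_2 ≅ Z^10.

The boundary map ∂_1: C_1 → C_0 is given by ∂[p,q] = [q] − [p]. For instance
  ∂[0,4] = [4] − [0].
The resulting 6×15 matrix has rank 5, and its Smith normal form has invariant factors (1,1,1,1,1).

∂_2: C_2 → C_1 maps a triangle to the signed sum of its edges. For instance
  ∂[0,1,5] = [1,5] − [0,5] + [0,1],
  ∂[2,3,5] = [3,5] − [2,5] + [2,3].
As a 15×10 matrix over Z this has rank 10, with invariant factors (1,1,1,1,1,1,1,1,1,2).

Computing H_k = (kernel of ∂_k) / (image of ∂_{k+1}):

  H_0: rank C_0 − rank ∂_1 = 6 − 5 = 1, and the invariant factors of ∂_1 are all 1, so H_0 = Z.
  H_1: rank ker ∂_1 − rank ∂_2 = (15 − 5) − 10 = 0, and ∂_2 has invariant factor 2 > 1, so H_1 = Z/2.
  H_2: rank ker ∂_2 − rank ∂_3 = (10 − 10) − 0 = 0, and there is no ∂_3, so H_2 = 0.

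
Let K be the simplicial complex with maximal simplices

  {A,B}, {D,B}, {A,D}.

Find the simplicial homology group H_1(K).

Take the total order A < B < D on the vertex set. Then K (dimension 1) consists of the simplices:

  0-simplices (3): A, B, D
  1-simplices (3): AB, AD, BD

so the chain groups are C_0 ≅ Z^3, C_1 ≅ Z^3.

Boundary ∂_1: C_1 → C_0 sends each edge [p,q] (with p < q) to q − p. For instance
  ∂BD = D − B.
As a 3×3 matrix over Z this has rank 2, with invariant factors (1,1).

Now H_k = ker ∂_k / im ∂_{k+1}, so:

  H_1: rank ker ∂_1 − rank ∂_2 = (3 − 2) − 0 = 1, and there is no ∂_2, so H_1 ≅ Z.

H_1 = Z.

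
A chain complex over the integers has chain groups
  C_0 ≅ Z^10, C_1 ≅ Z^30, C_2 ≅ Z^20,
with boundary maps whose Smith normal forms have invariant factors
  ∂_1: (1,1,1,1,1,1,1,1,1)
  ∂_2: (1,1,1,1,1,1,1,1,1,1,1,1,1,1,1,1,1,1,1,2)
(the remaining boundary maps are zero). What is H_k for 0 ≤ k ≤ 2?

H_0: b_0 = 10 − 0 − 9 = 1; torsion from ∂_1 factors > 1: none. So H_0 ≅ Z.
H_1: b_1 = 30 − 9 − 20 = 1; torsion from ∂_2 factors > 1: [2]. So H_1 ≅ Z ⊕ Z/2Z.
H_2: b_2 = 20 − 20 − 0 = 0; torsion from ∂_3 factors > 1: none. So H_2 ≅ 0.

H_0 ≅ Z,  H_1 ≅ Z ⊕ Z/2Z,  H_2 = 0.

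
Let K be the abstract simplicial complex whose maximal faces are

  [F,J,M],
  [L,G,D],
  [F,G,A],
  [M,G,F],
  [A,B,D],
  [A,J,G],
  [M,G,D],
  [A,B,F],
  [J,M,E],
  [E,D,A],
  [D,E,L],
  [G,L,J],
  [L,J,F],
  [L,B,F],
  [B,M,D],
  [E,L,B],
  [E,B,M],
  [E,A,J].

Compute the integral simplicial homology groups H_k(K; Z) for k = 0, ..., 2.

Take the total order A < B < D < E < F < G < J < L < M on the vertex set. Then K (dimension 2) consists of the simplices:

  0-simplices (9): A, B, D, E, F, G, J, L, M
  1-simplices (27): AB, AD, AE, AF, AG, AJ, BD, BE, BF, BL, BM, DE, DG, DL, DM, EJ, EL, EM, FG, FJ, FL, FM, GJ, GL, GM, JL, JM
  2-simplices (18): ABD, ABF, ADE, AEJ, AFG, AGJ, BDM, BEL, BEM, BFL, DEL, DGL, DGM, EJM, FGM, FJL, FJM, GJL

so the chain groups are C_0 ≅ Z^9, C_1 ≅ Z^27, C_2 ≅ Z^18.

∂_1: C_1 → C_0 maps an edge to its endpoints' difference, ∂[p,q] = q − p.
The resulting 9×27 matrix has rank 8, and its Smith normal form has invariant factors (1,1,1,1,1,1,1,1).

The boundary map ∂_2: C_2 → C_1 sends each 2-simplex [p,q,r] to [q,r] − [p,r] + [p,q]. For instance
  ∂FJM = JM − FM + FJ,
  ∂AGJ = GJ − AJ + AG.
The resulting 27×18 matrix has rank 18, and its Smith normal form has invariant factors (1,1,1,1,1,1,1,1,1,1,1,1,1,1,1,1,1,2).

Computing H_k = (kernel of ∂_k) / (image of ∂_{k+1}):

  H_0: rank C_0 − rank ∂_1 = 9 − 8 = 1, and the invariant factors of ∂_1 are all 1, so H_0 ≅ Z.
  H_1: rank ker ∂_1 − rank ∂_2 = (27 − 8) − 18 = 1, and ∂_2 has invariant factor 2 > 1, so H_1 ≅ Z ⊕ Z_2.
  H_2: rank ker ∂_2 − rank ∂_3 = (18 − 18) − 0 = 0, and there is no ∂_3, so H_2 ≅ 0.

H_0 ≅ Z,  H_1 ≅ Z ⊕ Z_2,  H_2 = 0.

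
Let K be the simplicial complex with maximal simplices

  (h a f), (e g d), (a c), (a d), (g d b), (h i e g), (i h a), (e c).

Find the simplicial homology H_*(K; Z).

K has 9 vertices, 17 edges, 8 triangles, 1 3-simplex.
rank ∂_0 = 0, rank ∂_1 = 8 ⇒ b_0 = 9 − 0 − 8 = 1; all invariant factors of ∂_1 are 1 so no torsion. So H_0 ≅ Z.
rank ∂_1 = 8, rank ∂_2 = 7 ⇒ b_1 = 17 − 8 − 7 = 2; all invariant factors of ∂_2 are 1 so no torsion. So H_1 ≅ Z^2.
rank ∂_2 = 7, rank ∂_3 = 1 ⇒ b_2 = 8 − 7 − 1 = 0; all invariant factors of ∂_3 are 1 so no torsion. So H_2 ≅ 0.
rank ∂_3 = 1, rank ∂_4 = 0 ⇒ b_3 = 1 − 1 − 0 = 0. So H_3 ≅ 0.

H_0 = Z,  H_1 = Z^2,  H_2 = 0,  H_3 = 0.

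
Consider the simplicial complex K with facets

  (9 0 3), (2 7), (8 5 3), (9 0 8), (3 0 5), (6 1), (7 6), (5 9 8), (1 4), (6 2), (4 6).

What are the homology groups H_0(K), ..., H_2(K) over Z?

Take the total order 0 < 1 < 2 < 3 < 4 < 5 < 6 < 7 < 8 < 9 on the vertex set. Then K (dimension 2) consists of the simplices:

  0-simplices (10): [0], [1], [2], [3], [4], [5], [6], [7], [8], [9]
  1-simplices (16): [0,3], [0,5], [0,8], [0,9], [1,4], [1,6], [2,6], [2,7], [3,5], [3,8], [3,9], [4,6], [5,8], [5,9], [6,7], [8,9]
  2-simplices (5): [0,3,5], [0,3,9], [0,8,9], [3,5,8], [5,8,9]

giving chain groups C_0 ≅ Z^10, C_1 ≅ Z^16, C_2 ≅ Z^5.

∂_1: C_1 → C_0 is given by ∂[p,q] = [q] − [p].
The 10×16 boundary matrix has rank 8 and Smith normal form diag(1,1,1,1,1,1,1,1).

∂_2: C_2 → C_1 maps a triangle to the signed sum of its edges. For instance
  ∂[0,8,9] = [8,9] − [0,9] + [0,8],
  ∂[5,8,9] = [8,9] − [5,9] + [5,8].
As a 16×5 matrix over Z this has rank 5, with invariant factors (1,1,1,1,1).

Reading off H_k = ker ∂_k / im ∂_{k+1}:

  H_0: rank C_0 − rank ∂_1 = 10 − 8 = 2, and the invariant factors of ∂_1 are all 1, so H_0 ≅ Z^2.
  H_1: rank ker ∂_1 − rank ∂_2 = (16 − 8) − 5 = 3, and the invariant factors of ∂_2 are all 1, so H_1 ≅ Z^3.
  H_2: rank ker ∂_2 − rank ∂_3 = (5 − 5) − 0 = 0, and there is no ∂_3, so H_2 ≅ 0.

(K is a triangulation of the disjoint union of the Möbius band and a wedge of 2 circles.)

H_0 ≅ Z^2,  H_1 ≅ Z^3,  H_2 = 0.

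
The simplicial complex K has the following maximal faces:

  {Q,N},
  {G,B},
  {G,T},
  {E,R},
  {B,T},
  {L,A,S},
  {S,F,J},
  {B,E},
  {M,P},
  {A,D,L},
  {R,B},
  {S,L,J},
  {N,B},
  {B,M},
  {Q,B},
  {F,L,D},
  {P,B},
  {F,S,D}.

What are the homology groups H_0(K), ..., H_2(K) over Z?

H_0 = Z^2,  H_1 = Z^5,  H_2 = 0.

K has 15 vertices, 24 edges, 6 triangles.
rank ∂_0 = 0, rank ∂_1 = 13 ⇒ b_0 = 15 − 0 − 13 = 2; all invariant factors of ∂_1 are 1 so no torsion. So H_0 = Z^2.
rank ∂_1 = 13, rank ∂_2 = 6 ⇒ b_1 = 24 − 13 − 6 = 5; all invariant factors of ∂_2 are 1 so no torsion. So H_1 = Z^5.
rank ∂_2 = 6, rank ∂_3 = 0 ⇒ b_2 = 6 − 6 − 0 = 0. So H_2 = 0.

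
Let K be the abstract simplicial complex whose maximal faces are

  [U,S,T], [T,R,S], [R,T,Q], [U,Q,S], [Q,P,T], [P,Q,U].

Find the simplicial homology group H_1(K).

Order the vertices as P < Q < R < S < T < U. Listing each simplex with vertices in this order, K has dimension 2 with simplices:

  0-simplices (6): P, Q, R, S, T, U
  1-simplices (12): PQ, PT, PU, QR, QS, QT, QU, RS, RT, ST, SU, TU
  2-simplices (6): PQT, PQU, QRT, QSU, RST, STU

Hence C_0 ≅ Z^6, C_1 ≅ Z^12, C_2 ≅ Z^6.

Boundary ∂_1: C_1 → C_0 maps an edge to its endpoints' difference, ∂[p,q] = q − p.
The resulting 6×12 matrix has rank 5, and its Smith normal form has invariant factors (1,1,1,1,1).

The boundary map ∂_2: C_2 → C_1 sends each 2-simplex [p,q,r] to [q,r] − [p,r] + [p,q]. For instance
  ∂RST = ST − RT + RS,
  ∂QSU = SU − QU + QS.
This gives a 12×6 integer matrix of rank 6; reducing to Smith normal form yields diagonal entries (1,1,1,1,1,1).

From H_k ≅ ker(∂_k) / im(∂_{k+1}) we obtain:

  H_1: rank ker ∂_1 − rank ∂_2 = (12 − 5) − 6 = 1, and the invariant factors of ∂_2 are all 1, so H_1 ≅ Z.

H_1 = Z.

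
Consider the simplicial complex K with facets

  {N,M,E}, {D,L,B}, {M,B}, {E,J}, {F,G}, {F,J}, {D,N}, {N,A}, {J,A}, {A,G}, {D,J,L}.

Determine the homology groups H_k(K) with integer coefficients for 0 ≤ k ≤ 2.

H_0 ≅ Z,  H_1 ≅ Z^4,  H_2 = 0.

Fix the vertex order A < B < D < E < F < G < J < L < M < N and write every simplex with vertices in increasing order. Then dim K = 2 and the simplices of K are:

  0-simplices (10): A, B, D, E, F, G, J, L, M, N
  1-simplices (16): AG, AJ, AN, BD, BL, BM, DJ, DL, DN, EJ, EM, EN, FG, FJ, JL, MN
  2-simplices (3): BDL, DJL, EMN

so the chain groups are C_0 ≅ Z^10, C_1 ≅ Z^16, C_2 ≅ Z^3.

∂_1: C_1 → C_0 sends each edge [p,q] (with p < q) to q − p.
The resulting 10×16 matrix has rank 9, and its Smith normal form has invariant factors (1,1,1,1,1,1,1,1,1).

∂_2: C_2 → C_1 acts by ∂[p,q,r] = [q,r] − [p,r] + [p,q]. For instance
  ∂DJL = JL − DL + DJ,
  ∂EMN = MN − EN + EM.
The 16×3 boundary matrix has rank 3 and Smith normal form diag(1,1,1).

Reading off H_k = ker ∂_k / im ∂_{k+1}:

  H_0: rank C_0 − rank ∂_1 = 10 − 9 = 1, and the invariant factors of ∂_1 are all 1, so H_0 ≅ Z.
  H_1: rank ker ∂_1 − rank ∂_2 = (16 − 9) − 3 = 4, and the invariant factors of ∂_2 are all 1, so H_1 ≅ Z^4.
  H_2: rank ker ∂_2 − rank ∂_3 = (3 − 3) − 0 = 0, and there is no ∂_3, so H_2 ≅ 0.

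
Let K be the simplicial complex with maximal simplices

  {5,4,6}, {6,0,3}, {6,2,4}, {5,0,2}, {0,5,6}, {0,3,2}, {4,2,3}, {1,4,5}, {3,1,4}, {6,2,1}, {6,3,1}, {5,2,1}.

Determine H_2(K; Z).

H_2 ≅ 0.

Fix the vertex order 0 < 1 < 2 < 3 < 4 < 5 < 6 and write every simplex with vertices in increasing order. Then dim K = 2 and the simplices of K are:

  0-simplices (7): [0], [1], [2], [3], [4], [5], [6]
  1-simplices (18): [0,2], [0,3], [0,5], [0,6], [1,2], [1,3], [1,4], [1,5], [1,6], [2,3], [2,4], [2,5], [2,6], [3,4], [3,6], [4,5], [4,6], [5,6]
  2-simplices (12): [0,2,3], [0,2,5], [0,3,6], [0,5,6], [1,2,5], [1,2,6], [1,3,4], [1,3,6], [1,4,5], [2,3,4], [2,4,6], [4,5,6]

giving chain groups C_0 ≅ Z^7, C_1 ≅ Z^18, C_2 ≅ Z^12.

∂_1: C_1 → C_0 maps an edge to its endpoints' difference, ∂[p,q] = q − p. For instance
  ∂[2,5] = [5] − [2].
As a 7×18 matrix over Z this has rank 6, with invariant factors (1,1,1,1,1,1).

∂_2: C_2 → C_1 maps a triangle to the signed sum of its edges. For instance
  ∂[1,3,4] = [3,4] − [1,4] + [1,3],
  ∂[0,3,6] = [3,6] − [0,6] + [0,3].
This gives a 18×12 integer matrix of rank 12; reducing to Smith normal form yields diagonal entries (1,1,1,1,1,1,1,1,1,1,1,2).

From H_k ≅ ker(∂_k) / im(∂_{k+1}) we obtain:

  H_2: rank ker ∂_2 − rank ∂_3 = (12 − 12) − 0 = 0, and there is no ∂_3, so H_2 ≅ 0.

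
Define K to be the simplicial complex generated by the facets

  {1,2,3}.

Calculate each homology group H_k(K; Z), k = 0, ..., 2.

Take the total order 1 < 2 < 3 on the vertex set. Then K (dimension 2) consists of the simplices:

  0-simplices (3): [1], [2], [3]
  1-simplices (3): [1,2], [1,3], [2,3]
  2-simplices (1): [1,2,3]

giving chain groups C_0 ≅ Z^3, C_1 ≅ Z^3, C_2 ≅ Z^1.

∂_1: C_1 → C_0 sends each edge [p,q] (with p < q) to q − p. For instance
  ∂[1,3] = [3] − [1].
This gives a 3×3 integer matrix of rank 2; reducing to Smith normal form yields diagonal entries (1,1).

∂_2: C_2 → C_1 maps a triangle to the signed sum of its edges. For instance
  ∂[1,2,3] = [2,3] − [1,3] + [1,2].
The 3×1 boundary matrix has rank 1 and Smith normal form diag(1).

From H_k ≅ ker(∂_k) / im(∂_{k+1}) we obtain:

  H_0: rank C_0 − rank ∂_1 = 3 − 2 = 1, and the invariant factors of ∂_1 are all 1, so H_0 ≅ Z.
  H_1: rank ker ∂_1 − rank ∂_2 = (3 − 2) − 1 = 0, and the invariant factors of ∂_2 are all 1, so H_1 ≅ 0.
  H_2: rank ker ∂_2 − rank ∂_3 = (1 − 1) − 0 = 0, and there is no ∂_3, so H_2 ≅ 0.

H_0 ≅ Z,  H_1 = 0,  H_2 = 0.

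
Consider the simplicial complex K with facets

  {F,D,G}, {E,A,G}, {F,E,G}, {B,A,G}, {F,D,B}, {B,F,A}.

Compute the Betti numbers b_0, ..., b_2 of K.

b_0 = 1, b_1 = 1, b_2 = 0.

We work with the vertex ordering A < B < D < E < F < G. The simplices of K, each written with vertices in increasing order, are:

  0-simplices (6): A, B, D, E, F, G
  1-simplices (12): AB, AE, AF, AG, BD, BF, BG, DF, DG, EF, EG, FG
  2-simplices (6): ABF, ABG, AEG, BDF, DFG, EFG

giving chain groups C_0 ≅ Z^6, C_1 ≅ Z^12, C_2 ≅ Z^6.

∂_1: C_1 → C_0 maps an edge to its endpoints' difference, ∂[p,q] = q − p.
As a 6×12 matrix over Z this has rank 5, with invariant factors (1,1,1,1,1).

The boundary map ∂_2: C_2 → C_1 acts by ∂[p,q,r] = [q,r] − [p,r] + [p,q]. For instance
  ∂ABF = BF − AF + AB,
  ∂AEG = EG − AG + AE.
The 12×6 boundary matrix has rank 6 and Smith normal form diag(1,1,1,1,1,1).

From H_k ≅ ker(∂_k) / im(∂_{k+1}) we obtain:

  H_0: rank C_0 − rank ∂_1 = 6 − 5 = 1, and the invariant factors of ∂_1 are all 1, so H_0 ≅ Z.
  H_1: rank ker ∂_1 − rank ∂_2 = (12 − 5) − 6 = 1, and the invariant factors of ∂_2 are all 1, so H_1 ≅ Z.
  H_2: rank ker ∂_2 − rank ∂_3 = (6 − 6) − 0 = 0, and there is no ∂_3, so H_2 ≅ 0.

As a check, the Euler characteristic is 6 − 12 + 6 = 0, which agrees with 1 − 1 + 0 = 0.

Hence the Betti numbers are b_0 = 1, b_1 = 1, b_2 = 0.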